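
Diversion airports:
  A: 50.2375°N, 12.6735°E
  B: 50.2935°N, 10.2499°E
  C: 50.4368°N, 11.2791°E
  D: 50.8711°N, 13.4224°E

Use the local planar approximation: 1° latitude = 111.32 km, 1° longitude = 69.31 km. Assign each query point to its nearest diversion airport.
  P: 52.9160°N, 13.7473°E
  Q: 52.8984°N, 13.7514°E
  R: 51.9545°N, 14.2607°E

P at 52.9160°N, 13.7473°E:
  A: 307.3187 km
  B: 379.4563 km
  C: 324.7041 km
  D: 228.7494 km
  → nearest: D (228.7494 km)
Q at 52.8984°N, 13.7514°E:
  A: 305.4876 km
  B: 378.1334 km
  C: 323.1910 km
  D: 226.8281 km
  → nearest: D (226.8281 km)
R at 51.9545°N, 14.2607°E:
  A: 220.5336 km
  B: 333.8661 km
  C: 266.9277 km
  D: 133.8703 km
  → nearest: D (133.8703 km)

P→D; Q→D; R→D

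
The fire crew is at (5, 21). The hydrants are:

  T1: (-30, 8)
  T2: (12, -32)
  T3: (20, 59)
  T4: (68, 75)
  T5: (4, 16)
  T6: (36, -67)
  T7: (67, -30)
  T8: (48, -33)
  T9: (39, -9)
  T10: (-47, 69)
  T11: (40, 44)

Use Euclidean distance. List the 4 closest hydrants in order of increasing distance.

Distances from (5, 21):
T1: √((-35)² + (-13)²) = √(1225.000 + 169.000) = 37.3
T2: √((7)² + (-53)²) = √(49.000 + 2809.000) = 53.5
T3: √((15)² + (38)²) = √(225.000 + 1444.000) = 40.9
T4: √((63)² + (54)²) = √(3969.000 + 2916.000) = 83.0
T5: √((-1)² + (-5)²) = √(1.000 + 25.000) = 5.1
T6: √((31)² + (-88)²) = √(961.000 + 7744.000) = 93.3
T7: √((62)² + (-51)²) = √(3844.000 + 2601.000) = 80.3
T8: √((43)² + (-54)²) = √(1849.000 + 2916.000) = 69.0
T9: √((34)² + (-30)²) = √(1156.000 + 900.000) = 45.3
T10: √((-52)² + (48)²) = √(2704.000 + 2304.000) = 70.8
T11: √((35)² + (23)²) = √(1225.000 + 529.000) = 41.9
Sorted: T5 (5.1) < T1 (37.3) < T3 (40.9) < T11 (41.9) < T9 (45.3) < T2 (53.5) < …

T5, T1, T3, T11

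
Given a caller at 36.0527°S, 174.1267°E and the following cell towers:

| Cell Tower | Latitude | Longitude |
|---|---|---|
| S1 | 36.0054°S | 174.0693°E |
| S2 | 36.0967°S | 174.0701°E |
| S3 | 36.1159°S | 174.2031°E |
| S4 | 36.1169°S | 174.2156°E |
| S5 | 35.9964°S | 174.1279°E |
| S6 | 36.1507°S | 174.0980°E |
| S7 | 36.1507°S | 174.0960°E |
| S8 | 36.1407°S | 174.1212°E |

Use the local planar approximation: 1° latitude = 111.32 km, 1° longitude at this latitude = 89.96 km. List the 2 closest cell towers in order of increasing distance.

S5, S2

Distances from 36.0527°S, 174.1267°E:
S1: √((0.0473·111.32)² + (-0.0574·89.96)²) = √(27.724816 + 26.663839) = 7.3749 km
S2: √((-0.0440·111.32)² + (-0.0566·89.96)²) = √(23.991188 + 25.925775) = 7.0652 km
S3: √((-0.0632·111.32)² + (0.0764·89.96)²) = √(49.497191 + 47.237359) = 9.8354 km
S4: √((-0.0642·111.32)² + (0.0889·89.96)²) = √(51.075950 + 63.959111) = 10.7254 km
S5: √((0.0563·111.32)² + (0.0012·89.96)²) = √(39.279250 + 0.011654) = 6.2682 km
S6: √((-0.0980·111.32)² + (-0.0287·89.96)²) = √(119.014136 + 6.665960) = 11.2107 km
S7: √((-0.0980·111.32)² + (-0.0307·89.96)²) = √(119.014136 + 7.627385) = 11.2535 km
S8: √((-0.0880·111.32)² + (-0.0055·89.96)²) = √(95.964751 + 0.244807) = 9.8086 km
Sorted: S5 (6.2682 km) < S2 (7.0652 km) < S1 (7.3749 km) < S8 (9.8086 km) < …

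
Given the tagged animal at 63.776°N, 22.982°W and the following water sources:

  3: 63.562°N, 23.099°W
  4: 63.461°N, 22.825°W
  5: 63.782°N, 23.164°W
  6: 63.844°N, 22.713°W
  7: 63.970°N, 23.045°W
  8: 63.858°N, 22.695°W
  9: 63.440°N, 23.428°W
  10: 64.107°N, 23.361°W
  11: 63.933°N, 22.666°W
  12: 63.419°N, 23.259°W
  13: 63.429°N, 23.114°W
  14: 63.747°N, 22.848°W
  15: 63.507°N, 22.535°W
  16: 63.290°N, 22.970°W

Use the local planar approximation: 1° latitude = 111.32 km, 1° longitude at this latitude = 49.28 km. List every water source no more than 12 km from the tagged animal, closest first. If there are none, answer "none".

Distances from 63.776°N, 22.982°W:
3: √((-0.214·111.32)² + (-0.117·49.28)²) = √(567.51055 + 33.24399) = 24.510 km
4: √((-0.315·111.32)² + (0.157·49.28)²) = √(1229.61033 + 59.86055) = 35.909 km
5: √((0.006·111.32)² + (-0.182·49.28)²) = √(0.44612 + 80.44224) = 8.994 km
6: √((0.068·111.32)² + (0.269·49.28)²) = √(57.30127 + 175.73002) = 15.265 km
7: √((0.194·111.32)² + (-0.063·49.28)²) = √(466.39067 + 9.63879) = 21.818 km
8: √((0.082·111.32)² + (0.287·49.28)²) = √(83.32477 + 200.03463) = 16.833 km
9: √((-0.336·111.32)² + (-0.446·49.28)²) = √(1399.02331 + 483.07117) = 43.383 km
10: √((0.331·111.32)² + (-0.379·49.28)²) = √(1357.69551 + 348.83481) = 41.310 km
11: √((0.157·111.32)² + (0.316·49.28)²) = √(305.45392 + 242.50213) = 23.408 km
12: √((-0.357·111.32)² + (-0.277·49.28)²) = √(1579.36616 + 186.33779) = 42.020 km
13: √((-0.347·111.32)² + (-0.132·49.28)²) = √(1492.12547 + 42.31450) = 39.172 km
14: √((-0.029·111.32)² + (0.134·49.28)²) = √(10.42179 + 43.60648) = 7.350 km
15: √((-0.269·111.32)² + (0.447·49.28)²) = √(896.70782 + 485.23983) = 37.175 km
16: √((-0.486·111.32)² + (0.012·49.28)²) = √(2926.97447 + 0.34971) = 54.105 km
Threshold 12 km: 14 (7.350 km), 5 (8.994 km) are within range.

14, 5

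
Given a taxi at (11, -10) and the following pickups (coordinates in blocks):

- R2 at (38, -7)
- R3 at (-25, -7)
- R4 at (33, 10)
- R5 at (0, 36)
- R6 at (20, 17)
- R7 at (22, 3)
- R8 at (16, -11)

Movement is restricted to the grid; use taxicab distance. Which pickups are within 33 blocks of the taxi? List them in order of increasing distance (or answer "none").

Distances from (11, -10):
R2: |27| + |3| = 27 + 3 = 30 blocks
R3: |-36| + |3| = 36 + 3 = 39 blocks
R4: |22| + |20| = 22 + 20 = 42 blocks
R5: |-11| + |46| = 11 + 46 = 57 blocks
R6: |9| + |27| = 9 + 27 = 36 blocks
R7: |11| + |13| = 11 + 13 = 24 blocks
R8: |5| + |-1| = 5 + 1 = 6 blocks
Threshold 33 blocks: R8 (6 blocks), R7 (24 blocks), R2 (30 blocks) are within range.

R8, R7, R2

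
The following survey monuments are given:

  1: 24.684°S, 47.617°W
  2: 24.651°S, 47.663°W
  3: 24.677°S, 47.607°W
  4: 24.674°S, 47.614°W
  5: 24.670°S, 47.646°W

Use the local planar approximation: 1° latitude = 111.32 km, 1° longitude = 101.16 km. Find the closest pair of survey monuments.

3 and 4

Pairwise distances:
1–2: √((0.033·111.32)² + (-0.046·101.16)²) = √(13.49504 + 21.65376) = 5.929 km
1–3: √((0.007·111.32)² + (0.010·101.16)²) = √(0.60721 + 1.02333) = 1.277 km
1–4: √((0.010·111.32)² + (0.003·101.16)²) = √(1.23921 + 0.09210) = 1.154 km
1–5: √((0.014·111.32)² + (-0.029·101.16)²) = √(2.42886 + 8.60624) = 3.322 km
2–3: √((-0.026·111.32)² + (0.056·101.16)²) = √(8.37709 + 32.09177) = 6.362 km
2–4: √((-0.023·111.32)² + (0.049·101.16)²) = √(6.55544 + 24.57026) = 5.579 km
2–5: √((-0.019·111.32)² + (0.017·101.16)²) = √(4.47356 + 2.95744) = 2.726 km
3–4: √((0.003·111.32)² + (-0.007·101.16)²) = √(0.11153 + 0.50143) = 0.783 km
3–5: √((0.007·111.32)² + (-0.039·101.16)²) = √(0.60721 + 15.56492) = 4.021 km
4–5: √((0.004·111.32)² + (-0.032·101.16)²) = √(0.19827 + 10.47895) = 3.268 km
Closest pair: 3–4 at 0.783 km.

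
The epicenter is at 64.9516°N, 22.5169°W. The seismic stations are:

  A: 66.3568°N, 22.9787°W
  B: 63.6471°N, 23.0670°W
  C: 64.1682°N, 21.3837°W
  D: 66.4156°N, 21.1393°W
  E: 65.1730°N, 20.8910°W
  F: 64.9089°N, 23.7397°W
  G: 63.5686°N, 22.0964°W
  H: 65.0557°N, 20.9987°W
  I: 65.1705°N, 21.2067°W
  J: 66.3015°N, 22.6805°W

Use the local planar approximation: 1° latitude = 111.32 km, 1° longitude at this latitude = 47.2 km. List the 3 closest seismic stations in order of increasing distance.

Distances from 64.9516°N, 22.5169°W:
A: √((1.4052·111.32)² + (-0.4618·47.2)²) = √(24469.363781 + 475.107465) = 157.9382 km
B: √((-1.3045·111.32)² + (-0.5501·47.2)²) = √(21087.959663 + 674.166685) = 147.5199 km
C: √((-0.7834·111.32)² + (1.1332·47.2)²) = √(7605.250613 + 2860.863448) = 102.3040 km
D: √((1.4640·111.32)² + (1.3776·47.2)²) = √(26560.029237 + 4227.954116) = 175.4650 km
E: √((0.2214·111.32)² + (1.6259·47.2)²) = √(607.437540 + 5889.408237) = 80.6030 km
F: √((-0.0427·111.32)² + (-1.2228·47.2)²) = √(22.594469 + 3331.155125) = 57.9116 km
G: √((-1.3830·111.32)² + (0.4205·47.2)²) = √(23702.314455 + 393.927226) = 155.2296 km
H: √((0.1041·111.32)² + (1.5182·47.2)²) = √(134.291293 + 5135.018014) = 72.5900 km
I: √((0.2189·111.32)² + (1.3102·47.2)²) = √(593.796890 + 3824.363701) = 66.4692 km
J: √((1.3499·111.32)² + (-0.1636·47.2)²) = √(22581.333769 + 59.628048) = 150.4691 km
Sorted: F (57.9116 km) < I (66.4692 km) < H (72.5900 km) < E (80.6030 km) < C (102.3040 km) < …

F, I, H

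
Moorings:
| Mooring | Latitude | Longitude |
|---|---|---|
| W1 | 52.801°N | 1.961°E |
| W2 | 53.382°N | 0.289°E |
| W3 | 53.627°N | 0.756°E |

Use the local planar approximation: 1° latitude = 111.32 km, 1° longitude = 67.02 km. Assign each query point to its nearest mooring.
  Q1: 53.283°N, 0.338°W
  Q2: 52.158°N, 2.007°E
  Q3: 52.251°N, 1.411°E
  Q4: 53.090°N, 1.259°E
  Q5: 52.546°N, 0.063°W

Q1 at 53.283°N, 0.338°W:
  W1: √((-0.482·111.32)² + (2.299·67.02)²) = √(2878.99209 + 23740.33208) = 163.154 km
  W2: √((0.099·111.32)² + (0.627·67.02)²) = √(121.45539 + 1765.80982) = 43.443 km
  W3: √((0.344·111.32)² + (1.094·67.02)²) = √(1466.43656 + 5375.80480) = 82.718 km
  → nearest: W2 (43.443 km)
Q2 at 52.158°N, 2.007°E:
  W1: √((0.643·111.32)² + (-0.046·67.02)²) = √(5123.51888 + 9.50440) = 71.645 km
  W2: √((1.224·111.32)² + (-1.718·67.02)²) = √(18565.61033 + 13257.30250) = 178.390 km
  W3: √((1.469·111.32)² + (-1.251·67.02)²) = √(26741.76001 + 7029.48432) = 183.770 km
  → nearest: W1 (71.645 km)
Q3 at 52.251°N, 1.411°E:
  W1: √((0.550·111.32)² + (0.550·67.02)²) = √(3748.62308 + 1358.73332) = 71.466 km
  W2: √((1.131·111.32)² + (-1.122·67.02)²) = √(15851.54526 + 5654.50459) = 146.649 km
  W3: √((1.376·111.32)² + (-0.655·67.02)²) = √(23462.98501 + 1927.04318) = 159.342 km
  → nearest: W1 (71.466 km)
Q4 at 53.090°N, 1.259°E:
  W1: √((-0.289·111.32)² + (0.702·67.02)²) = √(1035.00413 + 2213.51807) = 56.996 km
  W2: √((0.292·111.32)² + (-0.970·67.02)²) = √(1056.60363 + 4226.22209) = 72.683 km
  W3: √((0.537·111.32)² + (-0.503·67.02)²) = √(3573.50971 + 1136.43557) = 68.629 km
  → nearest: W1 (56.996 km)
Q5 at 52.546°N, 0.063°W:
  W1: √((0.255·111.32)² + (2.024·67.02)²) = √(805.79906 + 18400.51013) = 138.587 km
  W2: √((0.836·111.32)² + (0.352·67.02)²) = √(8660.81875 + 556.53717) = 96.007 km
  W3: √((1.081·111.32)² + (0.819·67.02)²) = √(14480.97432 + 3012.84404) = 132.264 km
  → nearest: W2 (96.007 km)

Q1→W2; Q2→W1; Q3→W1; Q4→W1; Q5→W2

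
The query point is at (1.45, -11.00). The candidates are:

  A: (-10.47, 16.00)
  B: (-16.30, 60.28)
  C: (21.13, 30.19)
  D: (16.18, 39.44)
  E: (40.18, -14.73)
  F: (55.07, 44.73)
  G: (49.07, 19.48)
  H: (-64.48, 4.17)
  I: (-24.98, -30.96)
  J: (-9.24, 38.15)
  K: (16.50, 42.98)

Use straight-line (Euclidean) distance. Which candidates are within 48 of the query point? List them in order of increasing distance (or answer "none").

Distances from (1.45, -11.00):
A: √((-11.92)² + (27.00)²) = √(142.0864 + 729.0000) = 29.51
B: √((-17.75)² + (71.28)²) = √(315.0625 + 5080.8384) = 73.46
C: √((19.68)² + (41.19)²) = √(387.3024 + 1696.6161) = 45.65
D: √((14.73)² + (50.44)²) = √(216.9729 + 2544.1936) = 52.55
E: √((38.73)² + (-3.73)²) = √(1500.0129 + 13.9129) = 38.91
F: √((53.62)² + (55.73)²) = √(2875.1044 + 3105.8329) = 77.34
G: √((47.62)² + (30.48)²) = √(2267.6644 + 929.0304) = 56.54
H: √((-65.93)² + (15.17)²) = √(4346.7649 + 230.1289) = 67.65
I: √((-26.43)² + (-19.96)²) = √(698.5449 + 398.4016) = 33.12
J: √((-10.69)² + (49.15)²) = √(114.2761 + 2415.7225) = 50.30
K: √((15.05)² + (53.98)²) = √(226.5025 + 2913.8404) = 56.04
Threshold 48: A (29.51), I (33.12), E (38.91), C (45.65) are within range.

A, I, E, C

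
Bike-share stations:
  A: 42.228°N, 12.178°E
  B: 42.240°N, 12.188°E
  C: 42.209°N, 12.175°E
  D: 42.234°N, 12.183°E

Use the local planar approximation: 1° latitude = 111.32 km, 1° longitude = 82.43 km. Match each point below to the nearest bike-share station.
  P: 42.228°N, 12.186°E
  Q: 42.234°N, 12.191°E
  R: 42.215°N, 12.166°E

P→A; Q→D; R→C

P at 42.228°N, 12.186°E:
  A: 0.659440 km
  B: 1.345974 km
  C: 2.301244 km
  D: 0.712229 km
  → nearest: A (0.659440 km)
Q at 42.234°N, 12.191°E:
  A: 1.262704 km
  B: 0.712229 km
  C: 3.079697 km
  D: 0.659440 km
  → nearest: D (0.659440 km)
R at 42.215°N, 12.166°E:
  A: 1.752915 km
  B: 3.321705 km
  C: 0.998243 km
  D: 2.537170 km
  → nearest: C (0.998243 km)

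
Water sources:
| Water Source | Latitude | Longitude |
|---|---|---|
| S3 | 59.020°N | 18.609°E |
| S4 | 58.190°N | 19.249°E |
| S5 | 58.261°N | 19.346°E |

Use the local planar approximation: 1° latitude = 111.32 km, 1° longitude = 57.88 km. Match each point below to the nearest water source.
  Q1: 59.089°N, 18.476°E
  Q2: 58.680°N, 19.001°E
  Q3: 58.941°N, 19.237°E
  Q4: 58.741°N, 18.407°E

Q1 at 59.089°N, 18.476°E:
  S3: √((-0.069·111.32)² + (0.133·57.88)²) = √(58.99899 + 59.25982) = 10.875 km
  S4: √((-0.899·111.32)² + (0.773·57.88)²) = √(10015.34188 + 2001.77856) = 109.623 km
  S5: √((-0.828·111.32)² + (0.870·57.88)²) = √(8495.85456 + 2535.68645) = 105.031 km
  → nearest: S3 (10.875 km)
Q2 at 58.680°N, 19.001°E:
  S3: √((0.340·111.32)² + (-0.392·57.88)²) = √(1432.53166 + 514.78891) = 44.128 km
  S4: √((-0.490·111.32)² + (0.248·57.88)²) = √(2975.35339 + 206.04421) = 56.404 km
  S5: √((-0.419·111.32)² + (0.345·57.88)²) = √(2175.57691 + 398.74499) = 50.738 km
  → nearest: S3 (44.128 km)
Q3 at 58.941°N, 19.237°E:
  S3: √((0.079·111.32)² + (-0.628·57.88)²) = √(77.33936 + 1321.22363) = 37.397 km
  S4: √((-0.751·111.32)² + (0.012·57.88)²) = √(6989.18071 + 0.48241) = 83.604 km
  S5: √((-0.680·111.32)² + (0.109·57.88)²) = √(5730.12665 + 39.80247) = 75.960 km
  → nearest: S3 (37.397 km)
Q4 at 58.741°N, 18.407°E:
  S3: √((0.279·111.32)² + (0.202·57.88)²) = √(964.61676 + 136.69725) = 33.186 km
  S4: √((-0.551·111.32)² + (0.842·57.88)²) = √(3762.26682 + 2375.09633) = 78.341 km
  S5: √((-0.480·111.32)² + (0.939·57.88)²) = √(2855.14961 + 2953.84858) = 76.217 km
  → nearest: S3 (33.186 km)

Q1→S3; Q2→S3; Q3→S3; Q4→S3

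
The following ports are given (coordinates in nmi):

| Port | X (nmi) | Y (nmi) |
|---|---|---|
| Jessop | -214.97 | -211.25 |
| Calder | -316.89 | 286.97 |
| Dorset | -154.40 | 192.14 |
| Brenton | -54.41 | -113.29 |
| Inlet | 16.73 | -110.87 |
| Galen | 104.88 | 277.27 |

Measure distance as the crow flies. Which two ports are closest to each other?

Pairwise distances:
Jessop–Calder: 508.54 nmi
Jessop–Dorset: 407.91 nmi
Jessop–Brenton: 188.08 nmi
Jessop–Inlet: 252.51 nmi
Jessop–Galen: 583.91 nmi
Calder–Dorset: 188.14 nmi
Calder–Brenton: 478.65 nmi
Calder–Inlet: 519.21 nmi
Calder–Galen: 421.88 nmi
Dorset–Brenton: 321.38 nmi
Dorset–Inlet: 348.00 nmi
Dorset–Galen: 272.90 nmi
Brenton–Inlet: 71.18 nmi
Brenton–Galen: 421.79 nmi
Inlet–Galen: 398.02 nmi
Closest pair: Brenton–Inlet at 71.18 nmi.

Brenton and Inlet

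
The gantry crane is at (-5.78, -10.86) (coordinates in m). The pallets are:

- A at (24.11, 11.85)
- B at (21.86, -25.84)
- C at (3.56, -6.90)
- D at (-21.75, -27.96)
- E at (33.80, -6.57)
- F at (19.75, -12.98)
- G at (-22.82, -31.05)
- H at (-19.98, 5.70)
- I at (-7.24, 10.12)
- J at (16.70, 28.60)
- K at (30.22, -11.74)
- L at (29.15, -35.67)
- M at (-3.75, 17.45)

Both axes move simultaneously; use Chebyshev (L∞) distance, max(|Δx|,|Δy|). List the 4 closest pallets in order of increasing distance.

Distances from (-5.78, -10.86):
A: max(|29.89|, |22.71|) = 29.89 m
B: max(|27.64|, |-14.98|) = 27.64 m
C: max(|9.34|, |3.96|) = 9.34 m
D: max(|-15.97|, |-17.10|) = 17.10 m
E: max(|39.58|, |4.29|) = 39.58 m
F: max(|25.53|, |-2.12|) = 25.53 m
G: max(|-17.04|, |-20.19|) = 20.19 m
H: max(|-14.20|, |16.56|) = 16.56 m
I: max(|-1.46|, |20.98|) = 20.98 m
J: max(|22.48|, |39.46|) = 39.46 m
K: max(|36.00|, |-0.88|) = 36.00 m
L: max(|34.93|, |-24.81|) = 34.93 m
M: max(|2.03|, |28.31|) = 28.31 m
Sorted: C (9.34 m) < H (16.56 m) < D (17.10 m) < G (20.19 m) < I (20.98 m) < F (25.53 m) < …

C, H, D, G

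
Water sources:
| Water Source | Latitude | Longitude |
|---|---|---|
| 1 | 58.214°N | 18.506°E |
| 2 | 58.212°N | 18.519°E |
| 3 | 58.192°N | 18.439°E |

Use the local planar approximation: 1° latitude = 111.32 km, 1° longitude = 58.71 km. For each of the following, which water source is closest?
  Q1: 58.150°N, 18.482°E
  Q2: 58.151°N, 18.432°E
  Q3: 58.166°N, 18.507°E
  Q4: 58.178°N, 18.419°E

Q1 at 58.150°N, 18.482°E:
  1: 7.262 km
  2: 7.236 km
  3: 5.313 km
  → nearest: 3 (5.313 km)
Q2 at 58.151°N, 18.432°E:
  1: 8.250 km
  2: 8.497 km
  3: 4.583 km
  → nearest: 3 (4.583 km)
Q3 at 58.166°N, 18.507°E:
  1: 5.344 km
  2: 5.169 km
  3: 4.931 km
  → nearest: 3 (4.931 km)
Q4 at 58.178°N, 18.419°E:
  1: 6.492 km
  2: 6.985 km
  3: 1.951 km
  → nearest: 3 (1.951 km)

Q1→3; Q2→3; Q3→3; Q4→3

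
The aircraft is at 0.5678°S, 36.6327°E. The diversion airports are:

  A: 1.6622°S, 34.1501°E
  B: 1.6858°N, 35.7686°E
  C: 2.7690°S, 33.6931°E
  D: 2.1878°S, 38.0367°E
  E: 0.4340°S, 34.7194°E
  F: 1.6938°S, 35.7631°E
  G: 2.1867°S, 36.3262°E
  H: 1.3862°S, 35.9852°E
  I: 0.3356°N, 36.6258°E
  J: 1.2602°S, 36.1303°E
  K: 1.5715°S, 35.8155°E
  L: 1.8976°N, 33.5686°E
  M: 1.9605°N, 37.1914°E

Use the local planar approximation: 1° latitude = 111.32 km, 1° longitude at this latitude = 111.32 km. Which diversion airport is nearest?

J

Distances from 0.5678°S, 36.6327°E:
A: √((-1.0944·111.32)² + (-2.4826·111.32)²) = √(14842.209727 + 76376.525456) = 302.0244 km
B: √((2.2536·111.32)² + (-0.8641·111.32)²) = √(62936.134209 + 9252.826219) = 268.6800 km
C: √((-2.2012·111.32)² + (-2.9396·111.32)²) = √(60043.417573 + 107083.577712) = 408.8117 km
D: √((-1.6200·111.32)² + (1.4040·111.32)²) = √(32521.938515 + 24427.589373) = 238.6410 km
E: √((0.1338·111.32)² + (-1.9133·111.32)²) = √(221.849586 + 45364.124987) = 213.5087 km
F: √((-1.1260·111.32)² + (-0.8696·111.32)²) = √(15711.699938 + 9370.989634) = 158.3752 km
G: √((-1.6189·111.32)² + (-0.3065·111.32)²) = √(32477.787914 + 1164.145739) = 183.4174 km
H: √((-0.8184·111.32)² + (-0.6475·111.32)²) = √(8299.991292 + 5195.483152) = 116.1700 km
I: √((0.9034·111.32)² + (-0.0069·111.32)²) = √(10113.618509 + 0.589990) = 100.5694 km
J: √((-0.6924·111.32)² + (-0.5024·111.32)²) = √(5941.013151 + 3127.848121) = 95.2306 km
K: √((-1.0037·111.32)² + (-0.8172·111.32)²) = √(12484.013902 + 8275.668986) = 144.0822 km
L: √((2.4654·111.32)² + (-3.0641·111.32)²) = √(75321.884742 + 116346.216526) = 437.7992 km
M: √((2.5283·111.32)² + (0.5587·111.32)²) = √(79214.302893 + 3868.153840) = 288.2403 km
Minimum: J at 95.2306 km.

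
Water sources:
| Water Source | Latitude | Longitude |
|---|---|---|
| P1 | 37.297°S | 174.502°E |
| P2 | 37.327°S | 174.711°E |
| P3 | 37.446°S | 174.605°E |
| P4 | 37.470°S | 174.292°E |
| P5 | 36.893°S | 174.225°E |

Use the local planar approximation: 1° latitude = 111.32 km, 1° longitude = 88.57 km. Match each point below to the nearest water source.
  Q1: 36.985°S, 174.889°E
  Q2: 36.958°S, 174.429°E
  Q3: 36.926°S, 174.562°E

Q1 at 36.985°S, 174.889°E:
  P1: 48.797 km
  P2: 41.207 km
  P3: 57.152 km
  P4: 75.570 km
  P5: 59.696 km
  → nearest: P2 (41.207 km)
Q2 at 36.958°S, 174.429°E:
  P1: 38.287 km
  P2: 48.075 km
  P3: 56.516 km
  P4: 58.273 km
  P5: 19.463 km
  → nearest: P5 (19.463 km)
Q3 at 36.926°S, 174.562°E:
  P1: 41.640 km
  P2: 46.549 km
  P3: 58.012 km
  P4: 65.109 km
  P5: 30.073 km
  → nearest: P5 (30.073 km)

Q1→P2; Q2→P5; Q3→P5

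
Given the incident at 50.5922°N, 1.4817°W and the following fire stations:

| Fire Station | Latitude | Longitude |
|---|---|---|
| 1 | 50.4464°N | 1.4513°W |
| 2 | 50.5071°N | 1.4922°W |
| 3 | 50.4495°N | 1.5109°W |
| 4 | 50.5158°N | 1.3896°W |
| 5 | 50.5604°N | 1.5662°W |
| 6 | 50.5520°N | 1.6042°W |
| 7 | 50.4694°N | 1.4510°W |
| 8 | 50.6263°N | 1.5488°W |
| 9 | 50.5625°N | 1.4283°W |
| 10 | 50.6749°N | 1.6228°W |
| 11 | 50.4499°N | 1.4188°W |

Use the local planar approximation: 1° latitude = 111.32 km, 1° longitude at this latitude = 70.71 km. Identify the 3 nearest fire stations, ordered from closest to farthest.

9, 8, 5

Distances from 50.5922°N, 1.4817°W:
1: 16.3722 km
2: 9.5024 km
3: 16.0190 km
4: 10.7118 km
5: 6.9449 km
6: 9.7497 km
7: 13.8414 km
8: 6.0763 km
9: 5.0188 km
10: 13.5756 km
11: 16.4534 km
Sorted: 9 (5.0188 km) < 8 (6.0763 km) < 5 (6.9449 km) < 2 (9.5024 km) < 6 (9.7497 km) < …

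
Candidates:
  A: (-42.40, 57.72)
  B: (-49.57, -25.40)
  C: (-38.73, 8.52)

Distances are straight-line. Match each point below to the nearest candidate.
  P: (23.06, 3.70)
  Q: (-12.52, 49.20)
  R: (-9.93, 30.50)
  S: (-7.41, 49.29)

P→C; Q→A; R→C; S→A

P at (23.06, 3.70):
  A: 84.87
  B: 78.24
  C: 61.98
  → nearest: C (61.98)
Q at (-12.52, 49.20):
  A: 31.07
  B: 83.29
  C: 48.39
  → nearest: A (31.07)
R at (-9.93, 30.50):
  A: 42.37
  B: 68.53
  C: 36.23
  → nearest: C (36.23)
S at (-7.41, 49.29):
  A: 35.99
  B: 85.77
  C: 51.41
  → nearest: A (35.99)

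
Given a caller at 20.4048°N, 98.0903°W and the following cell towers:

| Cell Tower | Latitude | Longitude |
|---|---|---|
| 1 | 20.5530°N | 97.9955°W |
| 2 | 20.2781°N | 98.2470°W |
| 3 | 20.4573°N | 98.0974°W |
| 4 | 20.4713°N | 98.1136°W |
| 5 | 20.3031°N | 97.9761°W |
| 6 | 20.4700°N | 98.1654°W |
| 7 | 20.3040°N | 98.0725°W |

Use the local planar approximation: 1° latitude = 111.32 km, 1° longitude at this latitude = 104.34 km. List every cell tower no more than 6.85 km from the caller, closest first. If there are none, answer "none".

3

Distances from 20.4048°N, 98.0903°W:
1: 19.2357 km
2: 21.5929 km
3: 5.8911 km
4: 7.7918 km
5: 16.4363 km
6: 10.6809 km
7: 11.3737 km
Threshold 6.85 km: 3 (5.8911 km) is within range.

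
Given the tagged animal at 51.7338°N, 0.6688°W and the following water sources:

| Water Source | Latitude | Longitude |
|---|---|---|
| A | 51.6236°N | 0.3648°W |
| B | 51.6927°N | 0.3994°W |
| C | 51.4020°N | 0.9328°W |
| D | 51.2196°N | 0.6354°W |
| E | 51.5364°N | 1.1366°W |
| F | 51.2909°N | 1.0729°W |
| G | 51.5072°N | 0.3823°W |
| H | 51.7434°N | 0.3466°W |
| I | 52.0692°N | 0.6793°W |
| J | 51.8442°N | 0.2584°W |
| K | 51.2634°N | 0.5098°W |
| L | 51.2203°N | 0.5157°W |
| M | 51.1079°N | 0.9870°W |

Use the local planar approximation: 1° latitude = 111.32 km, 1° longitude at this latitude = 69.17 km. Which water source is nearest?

B

Distances from 51.7338°N, 0.6688°W:
A: √((-0.1102·111.32)² + (0.3040·69.17)²) = √(150.490673 + 442.163326) = 24.3445 km
B: √((-0.0411·111.32)² + (0.2694·69.17)²) = √(20.932931 + 347.240789) = 19.1879 km
C: √((-0.3318·111.32)² + (-0.2640·69.17)²) = √(1364.266323 + 333.459738) = 41.2035 km
D: √((-0.5142·111.32)² + (0.0334·69.17)²) = √(3276.502774 + 5.337384) = 57.2873 km
E: √((-0.1974·111.32)² + (-0.4678·69.17)²) = √(482.881639 + 1047.022432) = 39.1140 km
F: √((-0.4429·111.32)² + (-0.4041·69.17)²) = √(2430.847734 + 781.291775) = 56.6757 km
G: √((-0.2266·111.32)² + (0.2865·69.17)²) = √(636.306275 + 392.721614) = 32.0785 km
H: √((0.0096·111.32)² + (0.3222·69.17)²) = √(1.142060 + 496.691381) = 22.3122 km
I: √((0.3354·111.32)² + (-0.0105·69.17)²) = √(1394.031258 + 0.527490) = 37.3438 km
J: √((0.1104·111.32)² + (0.4104·69.17)²) = √(151.037414 + 805.842662) = 30.9335 km
K: √((-0.4704·111.32)² + (0.1590·69.17)²) = √(2742.085684 + 120.956664) = 53.5074 km
L: √((-0.5135·111.32)² + (0.1531·69.17)²) = √(3267.587990 + 112.146554) = 58.1355 km
M: √((-0.6259·111.32)² + (-0.3182·69.17)²) = √(4854.631823 + 484.435434) = 73.0689 km
Minimum: B at 19.1879 km.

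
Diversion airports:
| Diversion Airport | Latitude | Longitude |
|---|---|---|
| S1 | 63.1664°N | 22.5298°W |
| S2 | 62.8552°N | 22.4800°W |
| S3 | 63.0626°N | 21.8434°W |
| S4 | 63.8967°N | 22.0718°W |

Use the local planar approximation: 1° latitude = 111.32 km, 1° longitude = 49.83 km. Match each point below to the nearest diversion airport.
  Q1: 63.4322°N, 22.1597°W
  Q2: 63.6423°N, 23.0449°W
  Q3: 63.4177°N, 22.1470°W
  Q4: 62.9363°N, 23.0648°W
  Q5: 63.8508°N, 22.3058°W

Q1→S1; Q2→S4; Q3→S1; Q4→S2; Q5→S4

Q1 at 63.4322°N, 22.1597°W:
  S1: √((-0.2658·111.32)² + (-0.3701·49.83)²) = √(875.500399 + 340.110425) = 34.8656 km
  S2: √((-0.5770·111.32)² + (-0.3203·49.83)²) = √(4125.703577 + 254.739124) = 66.1849 km
  S3: √((-0.3696·111.32)² + (0.3163·49.83)²) = √(1692.818203 + 248.416340) = 44.0594 km
  S4: √((0.4645·111.32)² + (0.0879·49.83)²) = √(2673.731742 + 19.184899) = 51.8933 km
  → nearest: S1 (34.8656 km)
Q2 at 63.6423°N, 23.0449°W:
  S1: √((-0.4759·111.32)² + (0.5151·49.83)²) = √(2806.582448 + 658.817117) = 58.8676 km
  S2: √((-0.7871·111.32)² + (0.5649·49.83)²) = √(7677.259493 + 792.364343) = 92.0306 km
  S3: √((-0.5797·111.32)² + (1.2015·49.83)²) = √(4164.405353 + 3584.506107) = 88.0279 km
  S4: √((0.2544·111.32)² + (0.9731·49.83)²) = √(802.011525 + 2351.238690) = 56.1538 km
  → nearest: S4 (56.1538 km)
Q3 at 63.4177°N, 22.1470°W:
  S1: √((-0.2513·111.32)² + (-0.3828·49.83)²) = √(782.584735 + 363.852726) = 33.8591 km
  S2: √((-0.5625·111.32)² + (-0.3330·49.83)²) = √(3920.951306 + 275.340592) = 64.7788 km
  S3: √((-0.3551·111.32)² + (0.3036·49.83)²) = √(1562.599712 + 228.868123) = 42.3257 km
  S4: √((0.4790·111.32)² + (0.0752·49.83)²) = √(2843.265544 + 14.041628) = 53.4538 km
  → nearest: S1 (33.8591 km)
Q4 at 62.9363°N, 23.0648°W:
  S1: √((0.2301·111.32)² + (0.5350·49.83)²) = √(656.114495 + 710.704947) = 36.9705 km
  S2: √((-0.0811·111.32)² + (0.5848·49.83)²) = √(81.505723 + 849.173636) = 30.5070 km
  S3: √((0.1263·111.32)² + (1.2214·49.83)²) = √(197.675614 + 3704.227108) = 62.4652 km
  S4: √((0.9604·111.32)² + (0.9930·49.83)²) = √(11430.117584 + 2448.388164) = 117.8071 km
  → nearest: S2 (30.5070 km)
Q5 at 63.8508°N, 22.3058°W:
  S1: √((-0.6844·111.32)² + (-0.2240·49.83)²) = √(5804.521138 + 124.588458) = 77.0007 km
  S2: √((-0.9956·111.32)² + (-0.1742·49.83)²) = √(12283.331459 + 75.349101) = 111.1696 km
  S3: √((-0.7882·111.32)² + (0.4624·49.83)²) = √(7698.732969 + 530.905745) = 90.7174 km
  S4: √((0.0459·111.32)² + (0.2340·49.83)²) = √(26.107890 + 135.960730) = 12.7306 km
  → nearest: S4 (12.7306 km)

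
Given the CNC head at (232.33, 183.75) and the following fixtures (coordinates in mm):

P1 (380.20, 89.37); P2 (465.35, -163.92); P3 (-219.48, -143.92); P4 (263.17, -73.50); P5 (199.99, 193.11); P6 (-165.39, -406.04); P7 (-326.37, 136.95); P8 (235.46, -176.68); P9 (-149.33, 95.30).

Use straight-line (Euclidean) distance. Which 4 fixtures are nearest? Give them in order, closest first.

P5, P1, P4, P8

Distances from (232.33, 183.75):
P1: √((147.87)² + (-94.38)²) = √(21865.5369 + 8907.5844) = 175.42 mm
P2: √((233.02)² + (-347.67)²) = √(54298.3204 + 120874.4289) = 418.54 mm
P3: √((-451.81)² + (-327.67)²) = √(204132.2761 + 107367.6289) = 558.12 mm
P4: √((30.84)² + (-257.25)²) = √(951.1056 + 66177.5625) = 259.09 mm
P5: √((-32.34)² + (9.36)²) = √(1045.8756 + 87.6096) = 33.67 mm
P6: √((-397.72)² + (-589.79)²) = √(158181.1984 + 347852.2441) = 711.36 mm
P7: √((-558.70)² + (-46.80)²) = √(312145.6900 + 2190.2400) = 560.66 mm
P8: √((3.13)² + (-360.43)²) = √(9.7969 + 129909.7849) = 360.44 mm
P9: √((-381.66)² + (-88.45)²) = √(145664.3556 + 7823.4025) = 391.78 mm
Sorted: P5 (33.67 mm) < P1 (175.42 mm) < P4 (259.09 mm) < P8 (360.44 mm) < P9 (391.78 mm) < P2 (418.54 mm) < …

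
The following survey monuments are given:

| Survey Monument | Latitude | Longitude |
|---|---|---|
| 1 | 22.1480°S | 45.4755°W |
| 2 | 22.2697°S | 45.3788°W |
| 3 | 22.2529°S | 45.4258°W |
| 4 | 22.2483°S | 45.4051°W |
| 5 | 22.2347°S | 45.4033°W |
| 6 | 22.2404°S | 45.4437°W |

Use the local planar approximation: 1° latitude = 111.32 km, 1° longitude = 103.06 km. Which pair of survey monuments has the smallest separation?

Pairwise distances:
1–2: √((-0.1217·111.32)² + (0.0967·103.06)²) = √(183.538658 + 99.319203) = 16.8184 km
1–3: √((-0.1049·111.32)² + (0.0497·103.06)²) = √(136.363259 + 26.235724) = 12.7514 km
1–4: √((-0.1003·111.32)² + (0.0704·103.06)²) = √(124.666068 + 52.641177) = 13.3157 km
1–5: √((-0.0867·111.32)² + (0.0722·103.06)²) = √(93.150371 + 55.367469) = 12.1868 km
1–6: √((-0.0924·111.32)² + (0.0318·103.06)²) = √(105.801138 + 10.740748) = 10.7955 km
2–3: √((0.0168·111.32)² + (-0.0470·103.06)²) = √(3.497558 + 23.462592) = 5.1923 km
2–4: √((0.0214·111.32)² + (-0.0263·103.06)²) = √(5.675106 + 7.346691) = 3.6086 km
2–5: √((0.0350·111.32)² + (-0.0245·103.06)²) = √(15.180374 + 6.375474) = 4.6428 km
2–6: √((0.0293·111.32)² + (-0.0649·103.06)²) = √(10.638530 + 44.737290) = 7.4415 km
3–4: √((0.0046·111.32)² + (0.0207·103.06)²) = √(0.262218 + 4.551148) = 2.1939 km
3–5: √((0.0182·111.32)² + (0.0225·103.06)²) = √(4.104773 + 5.377065) = 3.0793 km
3–6: √((0.0125·111.32)² + (-0.0179·103.06)²) = √(1.936272 + 3.403191) = 2.3107 km
4–5: √((0.0136·111.32)² + (0.0018·103.06)²) = √(2.292051 + 0.034413) = 1.5253 km
4–6: √((0.0079·111.32)² + (-0.0386·103.06)²) = √(0.773394 + 15.825407) = 4.0742 km
5–6: √((-0.0057·111.32)² + (-0.0404·103.06)²) = √(0.402621 + 17.335765) = 4.2117 km
Closest pair: 4–5 at 1.5253 km.

4 and 5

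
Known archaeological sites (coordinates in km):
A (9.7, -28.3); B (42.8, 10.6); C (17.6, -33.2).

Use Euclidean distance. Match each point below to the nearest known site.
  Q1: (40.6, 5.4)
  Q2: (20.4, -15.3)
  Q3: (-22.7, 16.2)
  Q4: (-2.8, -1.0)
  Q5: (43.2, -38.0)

Q1→B; Q2→A; Q3→A; Q4→A; Q5→C

Q1 at (40.6, 5.4):
  A: √((-30.9)² + (-33.7)²) = √(954.810 + 1135.690) = 45.7 km
  B: √((2.2)² + (5.2)²) = √(4.840 + 27.040) = 5.6 km
  C: √((-23.0)² + (-38.6)²) = √(529.000 + 1489.960) = 44.9 km
  → nearest: B (5.6 km)
Q2 at (20.4, -15.3):
  A: √((-10.7)² + (-13.0)²) = √(114.490 + 169.000) = 16.8 km
  B: √((22.4)² + (25.9)²) = √(501.760 + 670.810) = 34.2 km
  C: √((-2.8)² + (-17.9)²) = √(7.840 + 320.410) = 18.1 km
  → nearest: A (16.8 km)
Q3 at (-22.7, 16.2):
  A: √((32.4)² + (-44.5)²) = √(1049.760 + 1980.250) = 55.0 km
  B: √((65.5)² + (-5.6)²) = √(4290.250 + 31.360) = 65.7 km
  C: √((40.3)² + (-49.4)²) = √(1624.090 + 2440.360) = 63.8 km
  → nearest: A (55.0 km)
Q4 at (-2.8, -1.0):
  A: √((12.5)² + (-27.3)²) = √(156.250 + 745.290) = 30.0 km
  B: √((45.6)² + (11.6)²) = √(2079.360 + 134.560) = 47.1 km
  C: √((20.4)² + (-32.2)²) = √(416.160 + 1036.840) = 38.1 km
  → nearest: A (30.0 km)
Q5 at (43.2, -38.0):
  A: √((-33.5)² + (9.7)²) = √(1122.250 + 94.090) = 34.9 km
  B: √((-0.4)² + (48.6)²) = √(0.160 + 2361.960) = 48.6 km
  C: √((-25.6)² + (4.8)²) = √(655.360 + 23.040) = 26.0 km
  → nearest: C (26.0 km)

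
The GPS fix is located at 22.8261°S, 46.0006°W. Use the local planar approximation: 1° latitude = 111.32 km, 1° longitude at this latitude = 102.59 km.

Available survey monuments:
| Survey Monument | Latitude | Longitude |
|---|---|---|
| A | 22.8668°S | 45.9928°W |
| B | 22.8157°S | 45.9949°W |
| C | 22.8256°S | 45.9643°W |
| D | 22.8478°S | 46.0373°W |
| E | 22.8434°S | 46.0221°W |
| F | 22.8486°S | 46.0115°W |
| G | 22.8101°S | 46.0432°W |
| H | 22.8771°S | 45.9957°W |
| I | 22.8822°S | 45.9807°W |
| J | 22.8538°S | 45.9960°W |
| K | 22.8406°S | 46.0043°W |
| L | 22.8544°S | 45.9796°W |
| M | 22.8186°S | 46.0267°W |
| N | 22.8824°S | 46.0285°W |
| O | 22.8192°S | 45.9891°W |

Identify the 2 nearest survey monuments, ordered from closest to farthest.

Distances from 22.8261°S, 46.0006°W:
A: √((-0.0407·111.32)² + (0.0078·102.59)²) = √(20.527460 + 0.640323) = 4.6008 km
B: √((0.0104·111.32)² + (0.0057·102.59)²) = √(1.340334 + 0.341948) = 1.2970 km
C: √((0.0005·111.32)² + (0.0363·102.59)²) = √(0.003098 + 13.868303) = 3.7244 km
D: √((-0.0217·111.32)² + (-0.0367·102.59)²) = √(5.835336 + 14.175624) = 4.4734 km
E: √((-0.0173·111.32)² + (-0.0215·102.59)²) = √(3.708844 + 4.865046) = 2.9281 km
F: √((-0.0225·111.32)² + (-0.0109·102.59)²) = √(6.273522 + 1.250441) = 2.7430 km
G: √((0.0160·111.32)² + (-0.0426·102.59)²) = √(3.172388 + 19.099819) = 4.7193 km
H: √((-0.0510·111.32)² + (0.0049·102.59)²) = √(32.231962 + 0.252698) = 5.6995 km
I: √((-0.0561·111.32)² + (0.0199·102.59)²) = √(39.000674 + 4.167890) = 6.5703 km
J: √((-0.0277·111.32)² + (0.0046·102.59)²) = √(9.508367 + 0.222703) = 3.1195 km
K: √((-0.0145·111.32)² + (-0.0037·102.59)²) = √(2.605448 + 0.144083) = 1.6582 km
L: √((-0.0283·111.32)² + (0.0210·102.59)²) = √(9.924743 + 4.641396) = 3.8166 km
M: √((0.0075·111.32)² + (-0.0261·102.59)²) = √(0.697058 + 7.169536) = 2.8047 km
N: √((-0.0563·111.32)² + (-0.0279·102.59)²) = √(39.279250 + 8.192538) = 6.8900 km
O: √((0.0069·111.32)² + (0.0115·102.59)²) = √(0.589990 + 1.391893) = 1.4078 km
Sorted: B (1.2970 km) < O (1.4078 km) < K (1.6582 km) < F (2.7430 km) < …

B, O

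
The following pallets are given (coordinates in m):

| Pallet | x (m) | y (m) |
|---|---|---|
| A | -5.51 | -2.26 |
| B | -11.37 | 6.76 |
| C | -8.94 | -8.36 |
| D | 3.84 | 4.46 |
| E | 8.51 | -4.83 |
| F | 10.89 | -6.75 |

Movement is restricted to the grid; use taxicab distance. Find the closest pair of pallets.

E and F

Pairwise distances:
A–B: |-5.86| + |9.02| = 5.86 + 9.02 = 14.88 m
A–C: |-3.43| + |-6.10| = 3.43 + 6.10 = 9.53 m
A–D: |9.35| + |6.72| = 9.35 + 6.72 = 16.07 m
A–E: |14.02| + |-2.57| = 14.02 + 2.57 = 16.59 m
A–F: |16.40| + |-4.49| = 16.40 + 4.49 = 20.89 m
B–C: |2.43| + |-15.12| = 2.43 + 15.12 = 17.55 m
B–D: |15.21| + |-2.30| = 15.21 + 2.30 = 17.51 m
B–E: |19.88| + |-11.59| = 19.88 + 11.59 = 31.47 m
B–F: |22.26| + |-13.51| = 22.26 + 13.51 = 35.77 m
C–D: |12.78| + |12.82| = 12.78 + 12.82 = 25.60 m
C–E: |17.45| + |3.53| = 17.45 + 3.53 = 20.98 m
C–F: |19.83| + |1.61| = 19.83 + 1.61 = 21.44 m
D–E: |4.67| + |-9.29| = 4.67 + 9.29 = 13.96 m
D–F: |7.05| + |-11.21| = 7.05 + 11.21 = 18.26 m
E–F: |2.38| + |-1.92| = 2.38 + 1.92 = 4.30 m
Closest pair: E–F at 4.30 m.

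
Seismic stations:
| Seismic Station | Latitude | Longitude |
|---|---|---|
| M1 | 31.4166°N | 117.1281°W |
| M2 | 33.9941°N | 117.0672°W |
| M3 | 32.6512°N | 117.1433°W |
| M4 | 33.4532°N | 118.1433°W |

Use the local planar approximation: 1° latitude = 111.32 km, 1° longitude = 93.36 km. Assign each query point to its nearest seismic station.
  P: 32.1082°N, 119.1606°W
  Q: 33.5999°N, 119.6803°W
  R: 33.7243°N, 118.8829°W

P at 32.1082°N, 119.1606°W:
  M1: √((-0.6916·111.32)² + (2.0325·93.36)²) = √(5927.292571 + 36006.656418) = 204.7778 km
  M2: √((1.8859·111.32)² + (2.0934·93.36)²) = √(44074.126756 + 38196.724805) = 286.8290 km
  M3: √((0.5430·111.32)² + (2.0173·93.36)²) = √(3653.810794 + 35470.120439) = 197.7977 km
  M4: √((1.3450·111.32)² + (1.0173·93.36)²) = √(22417.695405 + 9020.274939) = 177.3076 km
  → nearest: M4 (177.3076 km)
Q at 33.5999°N, 119.6803°W:
  M1: √((-2.1833·111.32)² + (2.5522·93.36)²) = √(59070.850637 + 56774.209335) = 340.3602 km
  M2: √((0.3942·111.32)² + (2.6131·93.36)²) = √(1925.660115 + 59516.001488) = 247.8743 km
  M3: √((-0.9487·111.32)² + (2.5370·93.36)²) = √(11153.320867 + 56099.968903) = 259.3324 km
  M4: √((-0.1467·111.32)² + (1.5370·93.36)²) = √(266.689933 + 20590.619872) = 144.4206 km
  → nearest: M4 (144.4206 km)
R at 33.7243°N, 118.8829°W:
  M1: √((-2.3077·111.32)² + (1.7548·93.36)²) = √(65994.097710 + 26839.655524) = 304.6863 km
  M2: √((0.2698·111.32)² + (1.8157·93.36)²) = √(902.049325 + 28734.912117) = 172.1539 km
  M3: √((-1.0731·111.32)² + (1.7396·93.36)²) = √(14270.092395 + 26376.701471) = 201.6105 km
  M4: √((-0.2711·111.32)² + (0.7396·93.36)²) = √(910.763108 + 4767.772134) = 75.3561 km
  → nearest: M4 (75.3561 km)

P→M4; Q→M4; R→M4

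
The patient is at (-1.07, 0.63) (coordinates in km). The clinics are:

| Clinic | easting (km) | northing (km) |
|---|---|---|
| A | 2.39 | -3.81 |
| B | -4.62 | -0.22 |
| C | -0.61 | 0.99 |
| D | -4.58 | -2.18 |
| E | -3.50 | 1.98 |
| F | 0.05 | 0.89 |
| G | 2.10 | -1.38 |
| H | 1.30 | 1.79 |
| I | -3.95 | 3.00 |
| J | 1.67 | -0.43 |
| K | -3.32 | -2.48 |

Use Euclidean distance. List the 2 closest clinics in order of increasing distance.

C, F

Distances from (-1.07, 0.63):
A: √((3.46)² + (-4.44)²) = √(11.9716 + 19.7136) = 5.63 km
B: √((-3.55)² + (-0.85)²) = √(12.6025 + 0.7225) = 3.65 km
C: √((0.46)² + (0.36)²) = √(0.2116 + 0.1296) = 0.58 km
D: √((-3.51)² + (-2.81)²) = √(12.3201 + 7.8961) = 4.50 km
E: √((-2.43)² + (1.35)²) = √(5.9049 + 1.8225) = 2.78 km
F: √((1.12)² + (0.26)²) = √(1.2544 + 0.0676) = 1.15 km
G: √((3.17)² + (-2.01)²) = √(10.0489 + 4.0401) = 3.75 km
H: √((2.37)² + (1.16)²) = √(5.6169 + 1.3456) = 2.64 km
I: √((-2.88)² + (2.37)²) = √(8.2944 + 5.6169) = 3.73 km
J: √((2.74)² + (-1.06)²) = √(7.5076 + 1.1236) = 2.94 km
K: √((-2.25)² + (-3.11)²) = √(5.0625 + 9.6721) = 3.84 km
Sorted: C (0.58 km) < F (1.15 km) < H (2.64 km) < E (2.78 km) < …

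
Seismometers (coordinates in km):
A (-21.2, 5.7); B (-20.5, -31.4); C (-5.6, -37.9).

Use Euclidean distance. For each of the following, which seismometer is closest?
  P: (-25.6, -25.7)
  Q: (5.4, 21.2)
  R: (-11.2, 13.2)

P→B; Q→A; R→A

P at (-25.6, -25.7):
  A: 31.7 km
  B: 7.6 km
  C: 23.4 km
  → nearest: B (7.6 km)
Q at (5.4, 21.2):
  A: 30.8 km
  B: 58.6 km
  C: 60.1 km
  → nearest: A (30.8 km)
R at (-11.2, 13.2):
  A: 12.5 km
  B: 45.6 km
  C: 51.4 km
  → nearest: A (12.5 km)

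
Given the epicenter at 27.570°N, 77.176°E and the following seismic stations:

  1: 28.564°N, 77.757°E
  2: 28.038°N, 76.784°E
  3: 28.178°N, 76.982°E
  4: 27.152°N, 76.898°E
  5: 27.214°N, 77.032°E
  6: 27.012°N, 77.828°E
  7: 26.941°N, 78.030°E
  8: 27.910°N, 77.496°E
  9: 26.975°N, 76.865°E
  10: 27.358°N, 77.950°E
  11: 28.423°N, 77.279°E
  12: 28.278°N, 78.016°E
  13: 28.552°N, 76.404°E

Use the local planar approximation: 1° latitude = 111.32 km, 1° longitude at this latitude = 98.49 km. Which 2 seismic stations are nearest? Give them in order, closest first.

5, 8

Distances from 27.570°N, 77.176°E:
1: √((0.994·111.32)² + (0.581·98.49)²) = √(12243.88281 + 3274.43625) = 124.573 km
2: √((0.468·111.32)² + (-0.392·98.49)²) = √(2714.17660 + 1490.58384) = 64.844 km
3: √((0.608·111.32)² + (-0.194·98.49)²) = √(4580.92893 + 365.07974) = 70.328 km
4: √((-0.418·111.32)² + (-0.278·98.49)²) = √(2165.20469 + 749.67645) = 53.990 km
5: √((-0.356·111.32)² + (-0.144·98.49)²) = √(1570.53056 + 201.14501) = 42.091 km
6: √((-0.558·111.32)² + (0.652·98.49)²) = √(3858.46703 + 4123.62787) = 89.343 km
7: √((-0.629·111.32)² + (0.854·98.49)²) = √(4902.83961 + 7074.56948) = 109.441 km
8: √((0.340·111.32)² + (0.320·98.49)²) = √(1432.53166 + 993.30868) = 49.253 km
9: √((-0.595·111.32)² + (-0.311·98.49)²) = √(4387.12821 + 938.22079) = 72.975 km
10: √((-0.212·111.32)² + (0.774·98.49)²) = √(556.95245 + 5811.20500) = 79.801 km
11: √((0.853·111.32)² + (0.103·98.49)²) = √(9016.63434 + 102.91027) = 95.496 km
12: √((0.708·111.32)² + (0.840·98.49)²) = √(6211.73487 + 6844.51764) = 114.264 km
13: √((0.982·111.32)² + (-0.772·98.49)²) = √(11950.04033 + 5781.21174) = 133.159 km
Sorted: 5 (42.091 km) < 8 (49.253 km) < 4 (53.990 km) < 2 (64.844 km) < …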